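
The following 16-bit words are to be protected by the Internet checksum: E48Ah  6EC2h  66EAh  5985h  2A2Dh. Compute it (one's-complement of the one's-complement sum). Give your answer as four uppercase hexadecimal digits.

C215

One's-complement addition (fold any carry out of bit 15 back into bit 0):
  0xE48A + 0x6EC2 = 0x1534C → wrap carry → 0x534D
  0x534D + 0x66EA = 0x0BA37
  0xBA37 + 0x5985 = 0x113BC → wrap carry → 0x13BD
  0x13BD + 0x2A2D = 0x03DEA
One's-complement sum = 0x3DEA.
Checksum = ~0x3DEA & 0xFFFF = 0xC215.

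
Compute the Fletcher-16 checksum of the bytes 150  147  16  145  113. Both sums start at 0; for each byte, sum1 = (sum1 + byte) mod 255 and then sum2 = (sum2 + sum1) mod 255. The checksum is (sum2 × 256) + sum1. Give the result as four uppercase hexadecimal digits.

Running sums (mod 255):
  after byte 0 (150): sum1=150, sum2=150
  after byte 1 (147): sum1=42, sum2=192
  after byte 2 (16): sum1=58, sum2=250
  after byte 3 (145): sum1=203, sum2=198
  after byte 4 (113): sum1=61, sum2=4
Checksum = sum2·256 + sum1 = 4·256 + 61 = 1085 = 0x043D.

043D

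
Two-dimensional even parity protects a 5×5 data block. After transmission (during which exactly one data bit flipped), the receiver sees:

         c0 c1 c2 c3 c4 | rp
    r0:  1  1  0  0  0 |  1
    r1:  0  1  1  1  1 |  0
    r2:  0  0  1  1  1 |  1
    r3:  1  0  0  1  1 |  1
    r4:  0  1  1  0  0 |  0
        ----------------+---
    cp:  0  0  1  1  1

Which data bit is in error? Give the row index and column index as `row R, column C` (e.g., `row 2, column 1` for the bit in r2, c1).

row 0, column 1

Recompute each row's even parity and compare to rp:
  r0: data parity 0, sent rp 1 → mismatch
  r1: data parity 0, sent rp 0 → ok
  r2: data parity 1, sent rp 1 → ok
  r3: data parity 1, sent rp 1 → ok
  r4: data parity 0, sent rp 0 → ok
Recompute each column's even parity and compare to cp:
  c0: data parity 0, sent cp 0 → ok
  c1: data parity 1, sent cp 0 → mismatch
  c2: data parity 1, sent cp 1 → ok
  c3: data parity 1, sent cp 1 → ok
  c4: data parity 1, sent cp 1 → ok
Exactly one row (r0) and one column (c1) fail → the flipped bit is at their intersection.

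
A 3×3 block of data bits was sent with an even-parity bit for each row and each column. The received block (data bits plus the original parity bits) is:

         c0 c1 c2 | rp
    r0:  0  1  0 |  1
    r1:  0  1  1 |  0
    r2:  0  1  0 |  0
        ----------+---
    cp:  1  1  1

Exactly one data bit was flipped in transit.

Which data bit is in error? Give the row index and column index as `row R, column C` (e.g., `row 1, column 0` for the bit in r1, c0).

row 2, column 0

Recompute each row's even parity and compare to rp:
  r0: data parity 1, sent rp 1 → ok
  r1: data parity 0, sent rp 0 → ok
  r2: data parity 1, sent rp 0 → mismatch
Recompute each column's even parity and compare to cp:
  c0: data parity 0, sent cp 1 → mismatch
  c1: data parity 1, sent cp 1 → ok
  c2: data parity 1, sent cp 1 → ok
Exactly one row (r2) and one column (c0) fail → the flipped bit is at their intersection.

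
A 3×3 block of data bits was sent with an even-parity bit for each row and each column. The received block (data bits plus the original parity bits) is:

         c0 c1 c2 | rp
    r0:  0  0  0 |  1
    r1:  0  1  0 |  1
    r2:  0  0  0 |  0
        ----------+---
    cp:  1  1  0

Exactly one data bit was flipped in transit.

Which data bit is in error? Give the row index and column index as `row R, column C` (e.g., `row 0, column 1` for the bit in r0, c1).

row 0, column 0

Recompute each row's even parity and compare to rp:
  r0: data parity 0, sent rp 1 → mismatch
  r1: data parity 1, sent rp 1 → ok
  r2: data parity 0, sent rp 0 → ok
Recompute each column's even parity and compare to cp:
  c0: data parity 0, sent cp 1 → mismatch
  c1: data parity 1, sent cp 1 → ok
  c2: data parity 0, sent cp 0 → ok
Exactly one row (r0) and one column (c0) fail → the flipped bit is at their intersection.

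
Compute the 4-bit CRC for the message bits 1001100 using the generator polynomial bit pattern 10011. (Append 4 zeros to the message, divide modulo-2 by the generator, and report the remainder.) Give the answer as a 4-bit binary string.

Append 4 zeros: 10011000000. Divide by 10011 (XOR where the leading bit is 1):
  pos 0: 10011 XOR 10011 = 00000
Remainder (last 4 bits) = 0000. This is the CRC / FCS.

0000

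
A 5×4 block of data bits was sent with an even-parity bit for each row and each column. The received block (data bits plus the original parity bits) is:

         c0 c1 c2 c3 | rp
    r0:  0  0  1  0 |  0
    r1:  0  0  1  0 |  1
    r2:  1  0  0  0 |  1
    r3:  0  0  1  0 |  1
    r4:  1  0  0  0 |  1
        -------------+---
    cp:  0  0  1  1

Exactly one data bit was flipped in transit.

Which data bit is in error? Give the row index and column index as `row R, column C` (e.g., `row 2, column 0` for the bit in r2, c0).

row 0, column 3

Recompute each row's even parity and compare to rp:
  r0: data parity 1, sent rp 0 → mismatch
  r1: data parity 1, sent rp 1 → ok
  r2: data parity 1, sent rp 1 → ok
  r3: data parity 1, sent rp 1 → ok
  r4: data parity 1, sent rp 1 → ok
Recompute each column's even parity and compare to cp:
  c0: data parity 0, sent cp 0 → ok
  c1: data parity 0, sent cp 0 → ok
  c2: data parity 1, sent cp 1 → ok
  c3: data parity 0, sent cp 1 → mismatch
Exactly one row (r0) and one column (c3) fail → the flipped bit is at their intersection.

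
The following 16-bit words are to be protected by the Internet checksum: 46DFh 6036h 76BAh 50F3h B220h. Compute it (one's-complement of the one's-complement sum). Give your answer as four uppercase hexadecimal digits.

One's-complement addition (fold any carry out of bit 15 back into bit 0):
  0x46DF + 0x6036 = 0x0A715
  0xA715 + 0x76BA = 0x11DCF → wrap carry → 0x1DD0
  0x1DD0 + 0x50F3 = 0x06EC3
  0x6EC3 + 0xB220 = 0x120E3 → wrap carry → 0x20E4
One's-complement sum = 0x20E4.
Checksum = ~0x20E4 & 0xFFFF = 0xDF1B.

DF1B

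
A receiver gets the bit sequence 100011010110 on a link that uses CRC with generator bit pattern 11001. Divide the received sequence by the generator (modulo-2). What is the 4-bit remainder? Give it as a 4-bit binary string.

1010

Modulo-2 division of 100011010110 by 11001:
  pos 0: 10001 XOR 11001 = 01000
  pos 1: 10001 XOR 11001 = 01000
  pos 2: 10000 XOR 11001 = 01001
  pos 3: 10011 XOR 11001 = 01010
  pos 4: 10100 XOR 11001 = 01101
  pos 5: 11011 XOR 11001 = 00010
Remainder = 1010 (nonzero — an error is detected).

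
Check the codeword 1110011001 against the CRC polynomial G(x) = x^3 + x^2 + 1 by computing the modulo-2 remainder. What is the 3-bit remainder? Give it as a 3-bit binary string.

Modulo-2 division of 1110011001 by 1101:
  pos 0: 1110 XOR 1101 = 0011
  pos 2: 1101 XOR 1101 = 0000
  pos 6: 1001 XOR 1101 = 0100
Remainder = 100 (nonzero — an error is detected).

100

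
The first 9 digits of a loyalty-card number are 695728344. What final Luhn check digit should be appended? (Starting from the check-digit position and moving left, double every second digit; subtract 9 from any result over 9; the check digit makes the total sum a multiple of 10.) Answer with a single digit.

Partial digits right→left: 4 4 3 8 2 7 5 9 6
Double every second digit counting from the check-digit position (so the 1st, 3rd, 5th, ... of the partial from the right).
  doubled (with −9 where >9): 8 6 4 1 3 → sum 22
  kept as-is: 4 8 7 9 → sum 28
Total = 22 + 28 = 50.
Check digit = (10 − (50 mod 10)) mod 10 = 0.

0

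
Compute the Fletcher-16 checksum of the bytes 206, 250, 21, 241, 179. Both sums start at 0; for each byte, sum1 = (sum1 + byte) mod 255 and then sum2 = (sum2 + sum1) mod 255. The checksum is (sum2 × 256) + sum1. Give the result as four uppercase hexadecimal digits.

Running sums (mod 255):
  after byte 0 (206): sum1=206, sum2=206
  after byte 1 (250): sum1=201, sum2=152
  after byte 2 (21): sum1=222, sum2=119
  after byte 3 (241): sum1=208, sum2=72
  after byte 4 (179): sum1=132, sum2=204
Checksum = sum2·256 + sum1 = 204·256 + 132 = 52356 = 0xCC84.

CC84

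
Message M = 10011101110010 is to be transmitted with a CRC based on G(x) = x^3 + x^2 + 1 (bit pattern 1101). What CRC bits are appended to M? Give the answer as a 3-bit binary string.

110

Append 3 zeros: 10011101110010000. Divide by 1101 (XOR where the leading bit is 1):
  pos 0: 1001 XOR 1101 = 0100
  pos 1: 1001 XOR 1101 = 0100
  pos 2: 1001 XOR 1101 = 0100
  pos 3: 1000 XOR 1101 = 0101
  pos 4: 1011 XOR 1101 = 0110
  pos 5: 1101 XOR 1101 = 0000
  pos 9: 1001 XOR 1101 = 0100
  pos 10: 1000 XOR 1101 = 0101
  pos 11: 1010 XOR 1101 = 0111
  pos 12: 1110 XOR 1101 = 0011
Remainder (last 3 bits) = 110. This is the CRC / FCS.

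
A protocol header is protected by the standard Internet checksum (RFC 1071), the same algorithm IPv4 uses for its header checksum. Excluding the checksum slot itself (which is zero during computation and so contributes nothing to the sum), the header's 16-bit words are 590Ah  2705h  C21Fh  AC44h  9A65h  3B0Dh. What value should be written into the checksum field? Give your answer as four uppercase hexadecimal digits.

One's-complement addition (fold any carry out of bit 15 back into bit 0):
  0x590A + 0x2705 = 0x0800F
  0x800F + 0xC21F = 0x1422E → wrap carry → 0x422F
  0x422F + 0xAC44 = 0x0EE73
  0xEE73 + 0x9A65 = 0x188D8 → wrap carry → 0x88D9
  0x88D9 + 0x3B0D = 0x0C3E6
One's-complement sum = 0xC3E6.
Checksum = ~0xC3E6 & 0xFFFF = 0x3C19.

3C19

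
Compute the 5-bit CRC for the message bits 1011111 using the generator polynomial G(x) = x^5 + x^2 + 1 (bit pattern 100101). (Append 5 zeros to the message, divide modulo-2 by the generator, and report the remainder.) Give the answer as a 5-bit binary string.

01011

Append 5 zeros: 101111100000. Divide by 100101 (XOR where the leading bit is 1):
  pos 0: 101111 XOR 100101 = 001010
  pos 2: 101010 XOR 100101 = 001111
  pos 4: 111100 XOR 100101 = 011001
  pos 5: 110010 XOR 100101 = 010111
  pos 6: 101110 XOR 100101 = 001011
Remainder (last 5 bits) = 01011. This is the CRC / FCS.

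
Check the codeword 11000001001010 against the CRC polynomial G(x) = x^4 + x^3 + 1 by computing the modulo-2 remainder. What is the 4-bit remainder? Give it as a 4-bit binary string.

Modulo-2 division of 11000001001010 by 11001:
  pos 0: 11000 XOR 11001 = 00001
  pos 4: 10010 XOR 11001 = 01011
  pos 5: 10110 XOR 11001 = 01111
  pos 6: 11111 XOR 11001 = 00110
  pos 8: 11001 XOR 11001 = 00000
Remainder = 0000 (zero — the frame passes the CRC check).

0000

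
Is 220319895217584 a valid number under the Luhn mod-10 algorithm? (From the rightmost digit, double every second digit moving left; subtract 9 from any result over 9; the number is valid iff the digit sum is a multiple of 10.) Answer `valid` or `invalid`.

valid

From the right, keep odd positions and double even positions (subtract 9 from any doubled value over 9):
  doubled (positions 2,4,...): 7 5 4 9 9 6 4 → sum 44
  kept (positions 1,3,...): 4 5 1 5 8 1 0 2 → sum 26
Total = 70.
70 mod 10 = 0, so the number is valid.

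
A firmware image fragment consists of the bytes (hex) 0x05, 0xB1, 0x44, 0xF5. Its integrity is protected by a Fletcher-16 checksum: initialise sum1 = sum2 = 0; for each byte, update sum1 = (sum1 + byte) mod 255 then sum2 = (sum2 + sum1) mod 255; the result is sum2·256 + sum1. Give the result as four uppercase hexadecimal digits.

Running sums (mod 255):
  after byte 0 (0x05): sum1=5, sum2=5
  after byte 1 (0xB1): sum1=182, sum2=187
  after byte 2 (0x44): sum1=250, sum2=182
  after byte 3 (0xF5): sum1=240, sum2=167
Checksum = sum2·256 + sum1 = 167·256 + 240 = 42992 = 0xA7F0.

A7F0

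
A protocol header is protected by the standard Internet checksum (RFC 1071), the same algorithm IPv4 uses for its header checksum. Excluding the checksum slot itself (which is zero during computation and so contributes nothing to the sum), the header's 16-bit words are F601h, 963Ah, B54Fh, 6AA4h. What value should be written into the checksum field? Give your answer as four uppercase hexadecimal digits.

One's-complement addition (fold any carry out of bit 15 back into bit 0):
  0xF601 + 0x963A = 0x18C3B → wrap carry → 0x8C3C
  0x8C3C + 0xB54F = 0x1418B → wrap carry → 0x418C
  0x418C + 0x6AA4 = 0x0AC30
One's-complement sum = 0xAC30.
Checksum = ~0xAC30 & 0xFFFF = 0x53CF.

53CF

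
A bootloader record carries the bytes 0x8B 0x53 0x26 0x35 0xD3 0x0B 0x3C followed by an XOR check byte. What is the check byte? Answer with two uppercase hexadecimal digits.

XOR the bytes together:
  start with 0x8B
  0x8B ⊕ 0x53 = 0xD8
  0xD8 ⊕ 0x26 = 0xFE
  0xFE ⊕ 0x35 = 0xCB
  0xCB ⊕ 0xD3 = 0x18
  0x18 ⊕ 0x0B = 0x13
  0x13 ⊕ 0x3C = 0x2F

2F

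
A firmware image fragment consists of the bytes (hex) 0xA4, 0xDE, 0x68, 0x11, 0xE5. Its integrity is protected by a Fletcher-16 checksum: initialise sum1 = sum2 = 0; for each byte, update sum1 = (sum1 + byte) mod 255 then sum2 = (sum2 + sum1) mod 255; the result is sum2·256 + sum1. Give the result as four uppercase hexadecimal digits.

F3E2

Running sums (mod 255):
  after byte 0 (0xA4): sum1=164, sum2=164
  after byte 1 (0xDE): sum1=131, sum2=40
  after byte 2 (0x68): sum1=235, sum2=20
  after byte 3 (0x11): sum1=252, sum2=17
  after byte 4 (0xE5): sum1=226, sum2=243
Checksum = sum2·256 + sum1 = 243·256 + 226 = 62434 = 0xF3E2.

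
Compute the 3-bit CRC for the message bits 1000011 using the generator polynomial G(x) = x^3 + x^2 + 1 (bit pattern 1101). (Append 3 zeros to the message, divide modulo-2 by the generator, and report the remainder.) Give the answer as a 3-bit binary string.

Append 3 zeros: 1000011000. Divide by 1101 (XOR where the leading bit is 1):
  pos 0: 1000 XOR 1101 = 0101
  pos 1: 1010 XOR 1101 = 0111
  pos 2: 1111 XOR 1101 = 0010
  pos 4: 1010 XOR 1101 = 0111
  pos 5: 1110 XOR 1101 = 0011
Remainder (last 3 bits) = 110. This is the CRC / FCS.

110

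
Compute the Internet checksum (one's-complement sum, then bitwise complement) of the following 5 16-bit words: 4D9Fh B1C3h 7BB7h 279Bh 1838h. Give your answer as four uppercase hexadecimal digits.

One's-complement addition (fold any carry out of bit 15 back into bit 0):
  0x4D9F + 0xB1C3 = 0x0FF62
  0xFF62 + 0x7BB7 = 0x17B19 → wrap carry → 0x7B1A
  0x7B1A + 0x279B = 0x0A2B5
  0xA2B5 + 0x1838 = 0x0BAED
One's-complement sum = 0xBAED.
Checksum = ~0xBAED & 0xFFFF = 0x4512.

4512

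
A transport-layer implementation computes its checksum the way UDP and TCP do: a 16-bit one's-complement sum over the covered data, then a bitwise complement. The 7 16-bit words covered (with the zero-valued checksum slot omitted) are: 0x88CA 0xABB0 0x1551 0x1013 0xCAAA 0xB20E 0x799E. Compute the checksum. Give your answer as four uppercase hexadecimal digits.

AFC8

One's-complement addition (fold any carry out of bit 15 back into bit 0):
  0x88CA + 0xABB0 = 0x1347A → wrap carry → 0x347B
  0x347B + 0x1551 = 0x049CC
  0x49CC + 0x1013 = 0x059DF
  0x59DF + 0xCAAA = 0x12489 → wrap carry → 0x248A
  0x248A + 0xB20E = 0x0D698
  0xD698 + 0x799E = 0x15036 → wrap carry → 0x5037
One's-complement sum = 0x5037.
Checksum = ~0x5037 & 0xFFFF = 0xAFC8.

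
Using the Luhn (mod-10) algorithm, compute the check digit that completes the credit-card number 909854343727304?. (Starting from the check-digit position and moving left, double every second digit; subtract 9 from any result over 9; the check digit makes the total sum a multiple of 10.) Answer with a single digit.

1

Partial digits right→left: 4 0 3 7 2 7 3 4 3 4 5 8 9 0 9
Double every second digit counting from the check-digit position (so the 1st, 3rd, 5th, ... of the partial from the right).
  doubled (with −9 where >9): 8 6 4 6 6 1 9 9 → sum 49
  kept as-is: 0 7 7 4 4 8 0 → sum 30
Total = 49 + 30 = 79.
Check digit = (10 − (79 mod 10)) mod 10 = 1.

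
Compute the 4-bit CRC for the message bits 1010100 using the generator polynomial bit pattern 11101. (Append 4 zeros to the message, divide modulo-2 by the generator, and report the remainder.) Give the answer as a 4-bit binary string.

0100

Append 4 zeros: 10101000000. Divide by 11101 (XOR where the leading bit is 1):
  pos 0: 10101 XOR 11101 = 01000
  pos 1: 10000 XOR 11101 = 01101
  pos 2: 11010 XOR 11101 = 00111
  pos 4: 11100 XOR 11101 = 00001
Remainder (last 4 bits) = 0100. This is the CRC / FCS.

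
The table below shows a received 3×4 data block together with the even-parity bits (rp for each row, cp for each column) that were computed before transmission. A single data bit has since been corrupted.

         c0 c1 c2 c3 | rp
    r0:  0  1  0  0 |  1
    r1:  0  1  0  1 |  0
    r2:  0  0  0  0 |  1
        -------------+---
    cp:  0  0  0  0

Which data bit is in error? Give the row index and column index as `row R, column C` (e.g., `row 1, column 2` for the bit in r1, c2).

row 2, column 3

Recompute each row's even parity and compare to rp:
  r0: data parity 1, sent rp 1 → ok
  r1: data parity 0, sent rp 0 → ok
  r2: data parity 0, sent rp 1 → mismatch
Recompute each column's even parity and compare to cp:
  c0: data parity 0, sent cp 0 → ok
  c1: data parity 0, sent cp 0 → ok
  c2: data parity 0, sent cp 0 → ok
  c3: data parity 1, sent cp 0 → mismatch
Exactly one row (r2) and one column (c3) fail → the flipped bit is at their intersection.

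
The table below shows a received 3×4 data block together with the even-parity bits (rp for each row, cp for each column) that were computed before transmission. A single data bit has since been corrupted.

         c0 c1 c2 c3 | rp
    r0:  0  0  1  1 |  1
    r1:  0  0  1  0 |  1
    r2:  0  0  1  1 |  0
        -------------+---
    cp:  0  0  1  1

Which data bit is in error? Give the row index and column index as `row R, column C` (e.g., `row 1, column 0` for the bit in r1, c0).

Recompute each row's even parity and compare to rp:
  r0: data parity 0, sent rp 1 → mismatch
  r1: data parity 1, sent rp 1 → ok
  r2: data parity 0, sent rp 0 → ok
Recompute each column's even parity and compare to cp:
  c0: data parity 0, sent cp 0 → ok
  c1: data parity 0, sent cp 0 → ok
  c2: data parity 1, sent cp 1 → ok
  c3: data parity 0, sent cp 1 → mismatch
Exactly one row (r0) and one column (c3) fail → the flipped bit is at their intersection.

row 0, column 3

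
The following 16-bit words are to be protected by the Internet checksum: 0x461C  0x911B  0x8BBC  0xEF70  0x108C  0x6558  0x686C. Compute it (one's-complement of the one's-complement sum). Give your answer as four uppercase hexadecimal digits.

CF49

One's-complement addition (fold any carry out of bit 15 back into bit 0):
  0x461C + 0x911B = 0x0D737
  0xD737 + 0x8BBC = 0x162F3 → wrap carry → 0x62F4
  0x62F4 + 0xEF70 = 0x15264 → wrap carry → 0x5265
  0x5265 + 0x108C = 0x062F1
  0x62F1 + 0x6558 = 0x0C849
  0xC849 + 0x686C = 0x130B5 → wrap carry → 0x30B6
One's-complement sum = 0x30B6.
Checksum = ~0x30B6 & 0xFFFF = 0xCF49.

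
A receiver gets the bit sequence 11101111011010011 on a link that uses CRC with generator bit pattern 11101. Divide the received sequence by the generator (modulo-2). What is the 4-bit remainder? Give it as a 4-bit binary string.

Modulo-2 division of 11101111011010011 by 11101:
  pos 0: 11101 XOR 11101 = 00000
  pos 5: 11101 XOR 11101 = 00000
  pos 10: 10100 XOR 11101 = 01001
  pos 11: 10011 XOR 11101 = 01110
  pos 12: 11101 XOR 11101 = 00000
Remainder = 0000 (zero — the frame passes the CRC check).

0000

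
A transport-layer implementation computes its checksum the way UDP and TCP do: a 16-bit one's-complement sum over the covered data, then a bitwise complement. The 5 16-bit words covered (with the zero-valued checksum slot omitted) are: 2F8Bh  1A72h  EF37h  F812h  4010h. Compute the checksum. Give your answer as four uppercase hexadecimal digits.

One's-complement addition (fold any carry out of bit 15 back into bit 0):
  0x2F8B + 0x1A72 = 0x049FD
  0x49FD + 0xEF37 = 0x13934 → wrap carry → 0x3935
  0x3935 + 0xF812 = 0x13147 → wrap carry → 0x3148
  0x3148 + 0x4010 = 0x07158
One's-complement sum = 0x7158.
Checksum = ~0x7158 & 0xFFFF = 0x8EA7.

8EA7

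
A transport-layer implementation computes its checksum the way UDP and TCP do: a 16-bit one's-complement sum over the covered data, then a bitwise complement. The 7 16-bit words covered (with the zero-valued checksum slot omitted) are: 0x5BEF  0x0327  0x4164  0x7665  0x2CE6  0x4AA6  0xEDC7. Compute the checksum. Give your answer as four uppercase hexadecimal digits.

83CB

One's-complement addition (fold any carry out of bit 15 back into bit 0):
  0x5BEF + 0x0327 = 0x05F16
  0x5F16 + 0x4164 = 0x0A07A
  0xA07A + 0x7665 = 0x116DF → wrap carry → 0x16E0
  0x16E0 + 0x2CE6 = 0x043C6
  0x43C6 + 0x4AA6 = 0x08E6C
  0x8E6C + 0xEDC7 = 0x17C33 → wrap carry → 0x7C34
One's-complement sum = 0x7C34.
Checksum = ~0x7C34 & 0xFFFF = 0x83CB.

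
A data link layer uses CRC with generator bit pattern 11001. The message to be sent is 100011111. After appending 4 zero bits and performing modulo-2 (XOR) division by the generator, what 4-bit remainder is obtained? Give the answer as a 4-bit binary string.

0111

Append 4 zeros: 1000111110000. Divide by 11001 (XOR where the leading bit is 1):
  pos 0: 10001 XOR 11001 = 01000
  pos 1: 10001 XOR 11001 = 01000
  pos 2: 10001 XOR 11001 = 01000
  pos 3: 10001 XOR 11001 = 01000
  pos 4: 10001 XOR 11001 = 01000
  pos 5: 10000 XOR 11001 = 01001
  pos 6: 10010 XOR 11001 = 01011
  pos 7: 10110 XOR 11001 = 01111
  pos 8: 11110 XOR 11001 = 00111
Remainder (last 4 bits) = 0111. This is the CRC / FCS.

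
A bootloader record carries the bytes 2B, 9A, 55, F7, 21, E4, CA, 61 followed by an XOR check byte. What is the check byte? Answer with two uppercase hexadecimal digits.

XOR the bytes together:
  start with 0x2B
  0x2B ⊕ 0x9A = 0xB1
  0xB1 ⊕ 0x55 = 0xE4
  0xE4 ⊕ 0xF7 = 0x13
  0x13 ⊕ 0x21 = 0x32
  0x32 ⊕ 0xE4 = 0xD6
  0xD6 ⊕ 0xCA = 0x1C
  0x1C ⊕ 0x61 = 0x7D

7D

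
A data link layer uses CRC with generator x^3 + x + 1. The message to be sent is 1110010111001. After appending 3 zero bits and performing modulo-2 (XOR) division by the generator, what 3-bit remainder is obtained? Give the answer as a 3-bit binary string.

Append 3 zeros: 1110010111001000. Divide by 1011 (XOR where the leading bit is 1):
  pos 0: 1110 XOR 1011 = 0101
  pos 1: 1010 XOR 1011 = 0001
  pos 4: 1101 XOR 1011 = 0110
  pos 5: 1101 XOR 1011 = 0110
  pos 6: 1101 XOR 1011 = 0110
  pos 7: 1100 XOR 1011 = 0111
  pos 8: 1110 XOR 1011 = 0101
  pos 9: 1011 XOR 1011 = 0000
Remainder (last 3 bits) = 000. This is the CRC / FCS.

000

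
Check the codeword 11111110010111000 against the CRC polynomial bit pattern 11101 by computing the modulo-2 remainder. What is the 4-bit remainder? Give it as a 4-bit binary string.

1000

Modulo-2 division of 11111110010111000 by 11101:
  pos 0: 11111 XOR 11101 = 00010
  pos 3: 10110 XOR 11101 = 01011
  pos 4: 10110 XOR 11101 = 01011
  pos 5: 10111 XOR 11101 = 01010
  pos 6: 10100 XOR 11101 = 01001
  pos 7: 10011 XOR 11101 = 01110
  pos 8: 11101 XOR 11101 = 00000
Remainder = 1000 (nonzero — an error is detected).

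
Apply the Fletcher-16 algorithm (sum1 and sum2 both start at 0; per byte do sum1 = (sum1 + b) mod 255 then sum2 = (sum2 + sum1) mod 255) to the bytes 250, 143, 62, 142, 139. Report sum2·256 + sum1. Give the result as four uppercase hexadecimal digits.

88E2

Running sums (mod 255):
  after byte 0 (250): sum1=250, sum2=250
  after byte 1 (143): sum1=138, sum2=133
  after byte 2 (62): sum1=200, sum2=78
  after byte 3 (142): sum1=87, sum2=165
  after byte 4 (139): sum1=226, sum2=136
Checksum = sum2·256 + sum1 = 136·256 + 226 = 35042 = 0x88E2.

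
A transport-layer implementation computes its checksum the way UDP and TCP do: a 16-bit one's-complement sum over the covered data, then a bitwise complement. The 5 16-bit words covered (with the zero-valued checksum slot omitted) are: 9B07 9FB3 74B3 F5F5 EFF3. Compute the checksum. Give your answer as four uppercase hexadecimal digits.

6AA7

One's-complement addition (fold any carry out of bit 15 back into bit 0):
  0x9B07 + 0x9FB3 = 0x13ABA → wrap carry → 0x3ABB
  0x3ABB + 0x74B3 = 0x0AF6E
  0xAF6E + 0xF5F5 = 0x1A563 → wrap carry → 0xA564
  0xA564 + 0xEFF3 = 0x19557 → wrap carry → 0x9558
One's-complement sum = 0x9558.
Checksum = ~0x9558 & 0xFFFF = 0x6AA7.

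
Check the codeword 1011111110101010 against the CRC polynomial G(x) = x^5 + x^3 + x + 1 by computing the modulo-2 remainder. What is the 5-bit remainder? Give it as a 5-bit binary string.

Modulo-2 division of 1011111110101010 by 101011:
  pos 0: 101111 XOR 101011 = 000100
  pos 3: 100111 XOR 101011 = 001100
  pos 5: 110001 XOR 101011 = 011010
  pos 6: 110100 XOR 101011 = 011111
  pos 7: 111111 XOR 101011 = 010100
  pos 8: 101000 XOR 101011 = 000011
Remainder = 01110 (nonzero — an error is detected).

01110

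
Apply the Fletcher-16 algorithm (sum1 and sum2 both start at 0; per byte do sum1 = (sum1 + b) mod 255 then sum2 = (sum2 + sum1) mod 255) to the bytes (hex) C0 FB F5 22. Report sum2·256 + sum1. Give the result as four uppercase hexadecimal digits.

05D4

Running sums (mod 255):
  after byte 0 (C0): sum1=192, sum2=192
  after byte 1 (FB): sum1=188, sum2=125
  after byte 2 (F5): sum1=178, sum2=48
  after byte 3 (22): sum1=212, sum2=5
Checksum = sum2·256 + sum1 = 5·256 + 212 = 1492 = 0x05D4.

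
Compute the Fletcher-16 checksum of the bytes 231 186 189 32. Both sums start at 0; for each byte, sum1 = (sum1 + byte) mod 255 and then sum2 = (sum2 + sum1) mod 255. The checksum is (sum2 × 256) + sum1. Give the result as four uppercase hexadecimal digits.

Running sums (mod 255):
  after byte 0 (231): sum1=231, sum2=231
  after byte 1 (186): sum1=162, sum2=138
  after byte 2 (189): sum1=96, sum2=234
  after byte 3 (32): sum1=128, sum2=107
Checksum = sum2·256 + sum1 = 107·256 + 128 = 27520 = 0x6B80.

6B80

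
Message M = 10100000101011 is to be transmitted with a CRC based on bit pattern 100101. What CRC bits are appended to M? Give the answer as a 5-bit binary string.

Append 5 zeros: 1010000010101100000. Divide by 100101 (XOR where the leading bit is 1):
  pos 0: 101000 XOR 100101 = 001101
  pos 2: 110100 XOR 100101 = 010001
  pos 3: 100011 XOR 100101 = 000110
  pos 6: 110010 XOR 100101 = 010111
  pos 7: 101111 XOR 100101 = 001010
  pos 9: 101010 XOR 100101 = 001111
  pos 11: 111100 XOR 100101 = 011001
  pos 12: 110010 XOR 100101 = 010111
  pos 13: 101110 XOR 100101 = 001011
Remainder (last 5 bits) = 01011. This is the CRC / FCS.

01011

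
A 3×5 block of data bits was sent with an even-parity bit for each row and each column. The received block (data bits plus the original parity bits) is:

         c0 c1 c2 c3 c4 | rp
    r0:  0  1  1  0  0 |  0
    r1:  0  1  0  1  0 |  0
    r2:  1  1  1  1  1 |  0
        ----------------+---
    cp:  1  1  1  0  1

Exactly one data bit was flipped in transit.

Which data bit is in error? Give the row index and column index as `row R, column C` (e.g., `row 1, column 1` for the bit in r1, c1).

Recompute each row's even parity and compare to rp:
  r0: data parity 0, sent rp 0 → ok
  r1: data parity 0, sent rp 0 → ok
  r2: data parity 1, sent rp 0 → mismatch
Recompute each column's even parity and compare to cp:
  c0: data parity 1, sent cp 1 → ok
  c1: data parity 1, sent cp 1 → ok
  c2: data parity 0, sent cp 1 → mismatch
  c3: data parity 0, sent cp 0 → ok
  c4: data parity 1, sent cp 1 → ok
Exactly one row (r2) and one column (c2) fail → the flipped bit is at their intersection.

row 2, column 2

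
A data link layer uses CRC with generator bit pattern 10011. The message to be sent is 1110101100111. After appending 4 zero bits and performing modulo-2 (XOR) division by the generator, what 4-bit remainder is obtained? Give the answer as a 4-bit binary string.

0001

Append 4 zeros: 11101011001110000. Divide by 10011 (XOR where the leading bit is 1):
  pos 0: 11101 XOR 10011 = 01110
  pos 1: 11100 XOR 10011 = 01111
  pos 2: 11111 XOR 10011 = 01100
  pos 3: 11001 XOR 10011 = 01010
  pos 4: 10100 XOR 10011 = 00111
  pos 6: 11101 XOR 10011 = 01110
  pos 7: 11101 XOR 10011 = 01110
  pos 8: 11101 XOR 10011 = 01110
  pos 9: 11100 XOR 10011 = 01111
  pos 10: 11110 XOR 10011 = 01101
  pos 11: 11010 XOR 10011 = 01001
  pos 12: 10010 XOR 10011 = 00001
Remainder (last 4 bits) = 0001. This is the CRC / FCS.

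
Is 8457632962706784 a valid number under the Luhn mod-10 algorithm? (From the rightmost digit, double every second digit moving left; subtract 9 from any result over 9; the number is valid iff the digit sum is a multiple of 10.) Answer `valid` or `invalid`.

invalid

From the right, keep odd positions and double even positions (subtract 9 from any doubled value over 9):
  doubled (positions 2,4,...): 7 3 5 3 4 3 1 7 → sum 33
  kept (positions 1,3,...): 4 7 0 2 9 3 7 4 → sum 36
Total = 69.
69 mod 10 = 9, so the number is invalid.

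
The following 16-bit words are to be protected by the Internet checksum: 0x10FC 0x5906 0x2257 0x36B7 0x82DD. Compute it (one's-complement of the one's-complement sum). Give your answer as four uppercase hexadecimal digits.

BA11

One's-complement addition (fold any carry out of bit 15 back into bit 0):
  0x10FC + 0x5906 = 0x06A02
  0x6A02 + 0x2257 = 0x08C59
  0x8C59 + 0x36B7 = 0x0C310
  0xC310 + 0x82DD = 0x145ED → wrap carry → 0x45EE
One's-complement sum = 0x45EE.
Checksum = ~0x45EE & 0xFFFF = 0xBA11.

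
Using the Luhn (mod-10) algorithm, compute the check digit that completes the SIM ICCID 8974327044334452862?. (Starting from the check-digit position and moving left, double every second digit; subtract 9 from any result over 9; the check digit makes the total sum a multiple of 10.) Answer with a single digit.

9

Partial digits right→left: 2 6 8 2 5 4 4 3 3 4 4 0 7 2 3 4 7 9 8
Double every second digit counting from the check-digit position (so the 1st, 3rd, 5th, ... of the partial from the right).
  doubled (with −9 where >9): 4 7 1 8 6 8 5 6 5 7 → sum 57
  kept as-is: 6 2 4 3 4 0 2 4 9 → sum 34
Total = 57 + 34 = 91.
Check digit = (10 − (91 mod 10)) mod 10 = 9.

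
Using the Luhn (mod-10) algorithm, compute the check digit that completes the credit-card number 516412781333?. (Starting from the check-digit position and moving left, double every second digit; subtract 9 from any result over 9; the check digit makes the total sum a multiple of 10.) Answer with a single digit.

4

Partial digits right→left: 3 3 3 1 8 7 2 1 4 6 1 5
Double every second digit counting from the check-digit position (so the 1st, 3rd, 5th, ... of the partial from the right).
  doubled (with −9 where >9): 6 6 7 4 8 2 → sum 33
  kept as-is: 3 1 7 1 6 5 → sum 23
Total = 33 + 23 = 56.
Check digit = (10 − (56 mod 10)) mod 10 = 4.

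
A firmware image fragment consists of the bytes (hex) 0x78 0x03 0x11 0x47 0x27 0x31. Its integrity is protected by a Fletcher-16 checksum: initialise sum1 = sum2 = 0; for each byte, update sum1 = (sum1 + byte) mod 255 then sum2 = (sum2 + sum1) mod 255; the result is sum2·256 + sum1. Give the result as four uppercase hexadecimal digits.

7B2C

Running sums (mod 255):
  after byte 0 (0x78): sum1=120, sum2=120
  after byte 1 (0x03): sum1=123, sum2=243
  after byte 2 (0x11): sum1=140, sum2=128
  after byte 3 (0x47): sum1=211, sum2=84
  after byte 4 (0x27): sum1=250, sum2=79
  after byte 5 (0x31): sum1=44, sum2=123
Checksum = sum2·256 + sum1 = 123·256 + 44 = 31532 = 0x7B2C.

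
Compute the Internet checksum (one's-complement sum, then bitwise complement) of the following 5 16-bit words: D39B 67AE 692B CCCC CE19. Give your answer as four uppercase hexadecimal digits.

C0A3

One's-complement addition (fold any carry out of bit 15 back into bit 0):
  0xD39B + 0x67AE = 0x13B49 → wrap carry → 0x3B4A
  0x3B4A + 0x692B = 0x0A475
  0xA475 + 0xCCCC = 0x17141 → wrap carry → 0x7142
  0x7142 + 0xCE19 = 0x13F5B → wrap carry → 0x3F5C
One's-complement sum = 0x3F5C.
Checksum = ~0x3F5C & 0xFFFF = 0xC0A3.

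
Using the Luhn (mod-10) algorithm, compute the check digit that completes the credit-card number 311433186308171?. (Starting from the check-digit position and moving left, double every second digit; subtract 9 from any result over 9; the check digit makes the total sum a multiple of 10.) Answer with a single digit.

3

Partial digits right→left: 1 7 1 8 0 3 6 8 1 3 3 4 1 1 3
Double every second digit counting from the check-digit position (so the 1st, 3rd, 5th, ... of the partial from the right).
  doubled (with −9 where >9): 2 2 0 3 2 6 2 6 → sum 23
  kept as-is: 7 8 3 8 3 4 1 → sum 34
Total = 23 + 34 = 57.
Check digit = (10 − (57 mod 10)) mod 10 = 3.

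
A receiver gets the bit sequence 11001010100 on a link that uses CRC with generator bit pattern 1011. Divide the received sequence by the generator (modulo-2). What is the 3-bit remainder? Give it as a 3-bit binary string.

000

Modulo-2 division of 11001010100 by 1011:
  pos 0: 1100 XOR 1011 = 0111
  pos 1: 1111 XOR 1011 = 0100
  pos 2: 1000 XOR 1011 = 0011
  pos 4: 1110 XOR 1011 = 0101
  pos 5: 1011 XOR 1011 = 0000
Remainder = 000 (zero — the frame passes the CRC check).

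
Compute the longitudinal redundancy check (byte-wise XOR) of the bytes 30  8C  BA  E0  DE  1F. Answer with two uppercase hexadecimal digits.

27

XOR the bytes together:
  start with 0x30
  0x30 ⊕ 0x8C = 0xBC
  0xBC ⊕ 0xBA = 0x06
  0x06 ⊕ 0xE0 = 0xE6
  0xE6 ⊕ 0xDE = 0x38
  0x38 ⊕ 0x1F = 0x27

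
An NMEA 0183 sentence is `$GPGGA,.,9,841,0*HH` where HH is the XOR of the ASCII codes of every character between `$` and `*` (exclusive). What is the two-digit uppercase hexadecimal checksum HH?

4C

XOR the ASCII codes of the payload characters:
  'G' = 0x47 → acc = 0x47
  'P' = 0x50 → acc = 0x17
  'G' = 0x47 → acc = 0x50
  'G' = 0x47 → acc = 0x17
  'A' = 0x41 → acc = 0x56
  ',' = 0x2C → acc = 0x7A
  '.' = 0x2E → acc = 0x54
  ',' = 0x2C → acc = 0x78
  '9' = 0x39 → acc = 0x41
  ',' = 0x2C → acc = 0x6D
  '8' = 0x38 → acc = 0x55
  '4' = 0x34 → acc = 0x61
  '1' = 0x31 → acc = 0x50
  ',' = 0x2C → acc = 0x7C
  '0' = 0x30 → acc = 0x4C
Checksum = 0x4C.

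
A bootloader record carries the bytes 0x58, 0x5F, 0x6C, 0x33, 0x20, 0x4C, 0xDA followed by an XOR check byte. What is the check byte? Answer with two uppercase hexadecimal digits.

EE

XOR the bytes together:
  start with 0x58
  0x58 ⊕ 0x5F = 0x07
  0x07 ⊕ 0x6C = 0x6B
  0x6B ⊕ 0x33 = 0x58
  0x58 ⊕ 0x20 = 0x78
  0x78 ⊕ 0x4C = 0x34
  0x34 ⊕ 0xDA = 0xEE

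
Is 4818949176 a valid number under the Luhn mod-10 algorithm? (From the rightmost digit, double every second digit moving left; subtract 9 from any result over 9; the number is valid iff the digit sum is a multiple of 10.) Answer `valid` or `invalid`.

valid

From the right, keep odd positions and double even positions (subtract 9 from any doubled value over 9):
  doubled (positions 2,4,...): 5 9 9 2 8 → sum 33
  kept (positions 1,3,...): 6 1 4 8 8 → sum 27
Total = 60.
60 mod 10 = 0, so the number is valid.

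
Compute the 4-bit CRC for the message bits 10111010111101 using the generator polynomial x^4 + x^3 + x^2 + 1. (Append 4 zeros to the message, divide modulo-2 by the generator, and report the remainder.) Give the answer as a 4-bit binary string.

Append 4 zeros: 101110101111010000. Divide by 11101 (XOR where the leading bit is 1):
  pos 0: 10111 XOR 11101 = 01010
  pos 1: 10100 XOR 11101 = 01001
  pos 2: 10011 XOR 11101 = 01110
  pos 3: 11100 XOR 11101 = 00001
  pos 7: 11111 XOR 11101 = 00010
  pos 10: 10010 XOR 11101 = 01111
  pos 11: 11110 XOR 11101 = 00011
Remainder (last 4 bits) = 1100. This is the CRC / FCS.

1100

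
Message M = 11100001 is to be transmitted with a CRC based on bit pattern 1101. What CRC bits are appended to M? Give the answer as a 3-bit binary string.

Append 3 zeros: 11100001000. Divide by 1101 (XOR where the leading bit is 1):
  pos 0: 1110 XOR 1101 = 0011
  pos 2: 1100 XOR 1101 = 0001
  pos 5: 1010 XOR 1101 = 0111
  pos 6: 1110 XOR 1101 = 0011
Remainder (last 3 bits) = 110. This is the CRC / FCS.

110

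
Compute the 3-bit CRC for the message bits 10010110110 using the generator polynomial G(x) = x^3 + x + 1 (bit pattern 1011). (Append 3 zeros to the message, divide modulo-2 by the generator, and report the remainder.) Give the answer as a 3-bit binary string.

Append 3 zeros: 10010110110000. Divide by 1011 (XOR where the leading bit is 1):
  pos 0: 1001 XOR 1011 = 0010
  pos 2: 1001 XOR 1011 = 0010
  pos 4: 1010 XOR 1011 = 0001
  pos 7: 1110 XOR 1011 = 0101
  pos 8: 1010 XOR 1011 = 0001
Remainder (last 3 bits) = 100. This is the CRC / FCS.

100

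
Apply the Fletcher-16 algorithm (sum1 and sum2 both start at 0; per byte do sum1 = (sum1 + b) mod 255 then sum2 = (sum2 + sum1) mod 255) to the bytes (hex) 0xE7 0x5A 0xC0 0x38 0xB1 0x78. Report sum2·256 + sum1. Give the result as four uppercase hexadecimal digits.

BA65

Running sums (mod 255):
  after byte 0 (0xE7): sum1=231, sum2=231
  after byte 1 (0x5A): sum1=66, sum2=42
  after byte 2 (0xC0): sum1=3, sum2=45
  after byte 3 (0x38): sum1=59, sum2=104
  after byte 4 (0xB1): sum1=236, sum2=85
  after byte 5 (0x78): sum1=101, sum2=186
Checksum = sum2·256 + sum1 = 186·256 + 101 = 47717 = 0xBA65.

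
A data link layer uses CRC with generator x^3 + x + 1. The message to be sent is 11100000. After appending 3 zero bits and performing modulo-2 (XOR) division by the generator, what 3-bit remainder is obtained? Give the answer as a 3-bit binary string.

101

Append 3 zeros: 11100000000. Divide by 1011 (XOR where the leading bit is 1):
  pos 0: 1110 XOR 1011 = 0101
  pos 1: 1010 XOR 1011 = 0001
  pos 4: 1000 XOR 1011 = 0011
  pos 6: 1100 XOR 1011 = 0111
  pos 7: 1110 XOR 1011 = 0101
Remainder (last 3 bits) = 101. This is the CRC / FCS.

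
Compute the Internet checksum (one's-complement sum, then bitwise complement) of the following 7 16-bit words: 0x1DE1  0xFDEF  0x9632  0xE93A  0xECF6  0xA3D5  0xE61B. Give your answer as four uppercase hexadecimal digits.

EDD8

One's-complement addition (fold any carry out of bit 15 back into bit 0):
  0x1DE1 + 0xFDEF = 0x11BD0 → wrap carry → 0x1BD1
  0x1BD1 + 0x9632 = 0x0B203
  0xB203 + 0xE93A = 0x19B3D → wrap carry → 0x9B3E
  0x9B3E + 0xECF6 = 0x18834 → wrap carry → 0x8835
  0x8835 + 0xA3D5 = 0x12C0A → wrap carry → 0x2C0B
  0x2C0B + 0xE61B = 0x11226 → wrap carry → 0x1227
One's-complement sum = 0x1227.
Checksum = ~0x1227 & 0xFFFF = 0xEDD8.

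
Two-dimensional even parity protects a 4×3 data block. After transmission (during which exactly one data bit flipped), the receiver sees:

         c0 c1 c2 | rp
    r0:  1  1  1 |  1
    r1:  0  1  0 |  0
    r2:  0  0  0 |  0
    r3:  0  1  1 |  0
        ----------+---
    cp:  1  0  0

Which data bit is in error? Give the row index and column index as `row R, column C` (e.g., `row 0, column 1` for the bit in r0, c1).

row 1, column 1

Recompute each row's even parity and compare to rp:
  r0: data parity 1, sent rp 1 → ok
  r1: data parity 1, sent rp 0 → mismatch
  r2: data parity 0, sent rp 0 → ok
  r3: data parity 0, sent rp 0 → ok
Recompute each column's even parity and compare to cp:
  c0: data parity 1, sent cp 1 → ok
  c1: data parity 1, sent cp 0 → mismatch
  c2: data parity 0, sent cp 0 → ok
Exactly one row (r1) and one column (c1) fail → the flipped bit is at their intersection.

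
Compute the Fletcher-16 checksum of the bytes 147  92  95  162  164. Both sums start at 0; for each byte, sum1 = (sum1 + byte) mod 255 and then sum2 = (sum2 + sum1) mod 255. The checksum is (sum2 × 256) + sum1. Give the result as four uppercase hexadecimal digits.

Running sums (mod 255):
  after byte 0 (147): sum1=147, sum2=147
  after byte 1 (92): sum1=239, sum2=131
  after byte 2 (95): sum1=79, sum2=210
  after byte 3 (162): sum1=241, sum2=196
  after byte 4 (164): sum1=150, sum2=91
Checksum = sum2·256 + sum1 = 91·256 + 150 = 23446 = 0x5B96.

5B96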